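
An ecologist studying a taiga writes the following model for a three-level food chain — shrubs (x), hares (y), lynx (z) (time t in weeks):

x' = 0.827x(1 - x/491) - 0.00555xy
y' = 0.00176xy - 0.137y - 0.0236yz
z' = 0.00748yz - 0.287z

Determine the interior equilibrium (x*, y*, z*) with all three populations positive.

From dz/dt = 0: 0.00748y* = 0.287, so y* = 38.4.
From dx/dt = 0: 0.827(1 - x*/491) = 0.00555·38.4, giving x* = 491·(1 - 0.257) = 365.
From dy/dt = 0: 0.00176·365 - 0.137 = 0.0236z*, so z* = 0.505/0.0236 = 21.4.

x* ≈ 365, y* ≈ 38.4, z* ≈ 21.4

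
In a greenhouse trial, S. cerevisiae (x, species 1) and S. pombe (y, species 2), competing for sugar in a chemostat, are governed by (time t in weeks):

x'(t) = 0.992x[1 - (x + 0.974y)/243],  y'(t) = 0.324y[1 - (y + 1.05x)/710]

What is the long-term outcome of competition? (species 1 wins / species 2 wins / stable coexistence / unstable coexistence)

species 2 excludes species 1

Compare the nullcline intercepts: K1/α12 = 243/0.974 = 249 < K2 = 710; K2/α21 = 710/1.05 = 676 > K1 = 243.
Since the inequalities point opposite ways, species 2 can invade but species 1 cannot.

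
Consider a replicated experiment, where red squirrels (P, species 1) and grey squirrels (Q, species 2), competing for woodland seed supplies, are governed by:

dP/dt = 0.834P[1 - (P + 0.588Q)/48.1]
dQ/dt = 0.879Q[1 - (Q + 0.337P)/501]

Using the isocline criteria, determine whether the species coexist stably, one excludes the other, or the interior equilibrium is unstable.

species 2 excludes species 1

Compare the nullcline intercepts: K1/α12 = 48.1/0.588 = 81.8 < K2 = 501; K2/α21 = 501/0.337 = 1490 > K1 = 48.1.
Since the inequalities point opposite ways, species 2 can invade but species 1 cannot.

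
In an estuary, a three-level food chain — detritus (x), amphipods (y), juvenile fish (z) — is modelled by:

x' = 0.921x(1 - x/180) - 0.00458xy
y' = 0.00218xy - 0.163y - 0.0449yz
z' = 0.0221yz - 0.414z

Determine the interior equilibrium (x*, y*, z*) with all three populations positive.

x* ≈ 163, y* ≈ 18.7, z* ≈ 4.29

From dz/dt = 0: 0.0221y* = 0.414, so y* = 18.7.
From dx/dt = 0: 0.921(1 - x*/180) = 0.00458·18.7, giving x* = 180·(1 - 0.0932) = 163.
From dy/dt = 0: 0.00218·163 - 0.163 = 0.0449z*, so z* = 0.193/0.0449 = 4.29.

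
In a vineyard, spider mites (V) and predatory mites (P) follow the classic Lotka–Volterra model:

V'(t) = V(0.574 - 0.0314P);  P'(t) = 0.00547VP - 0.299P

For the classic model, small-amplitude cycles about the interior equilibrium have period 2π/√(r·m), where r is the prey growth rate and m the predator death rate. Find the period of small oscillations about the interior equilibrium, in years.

Here r = 0.574 and m = 0.299, so r·m = 0.172.
ω = √0.172 = 0.414 per year, hence T = 2π/ω ≈ 15.2 years.

T ≈ 15.2 years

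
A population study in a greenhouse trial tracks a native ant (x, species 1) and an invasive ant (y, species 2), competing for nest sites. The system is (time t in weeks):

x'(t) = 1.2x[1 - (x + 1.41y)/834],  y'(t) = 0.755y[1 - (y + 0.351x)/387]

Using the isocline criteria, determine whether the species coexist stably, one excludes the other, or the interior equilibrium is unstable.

Compare the nullcline intercepts: K1/α12 = 834/1.41 = 591 > K2 = 387; K2/α21 = 387/0.351 = 1100 > K1 = 834.
Since both inequalities hold, each species can invade when rare, so the interior equilibrium is stable.

stable coexistence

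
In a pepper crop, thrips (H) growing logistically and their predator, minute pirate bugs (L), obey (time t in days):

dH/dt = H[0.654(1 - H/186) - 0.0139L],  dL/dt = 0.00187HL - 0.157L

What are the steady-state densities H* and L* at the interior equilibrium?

H* ≈ 84, L* ≈ 25.8

From dL/dt = 0 with L > 0: 0.00187H* = 0.157, so H* = 84.
Substitute into dH/dt = 0: 0.654(1 - 84/186) = 0.0139L*.
The bracket is 0.549, giving L* = 0.359/0.0139 = 25.8.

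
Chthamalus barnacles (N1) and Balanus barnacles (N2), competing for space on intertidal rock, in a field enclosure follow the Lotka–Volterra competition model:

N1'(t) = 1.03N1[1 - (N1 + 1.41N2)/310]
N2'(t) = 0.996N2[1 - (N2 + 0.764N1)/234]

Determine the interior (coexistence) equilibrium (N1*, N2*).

N1* ≈ 258, N2* ≈ 36.8

Setting both brackets to zero gives the nullclines N1 + 1.41N2 = 310 and 0.764N1 + N2 = 234.
Substituting N2 = 234 - 0.764N1 into the first: N1(1 - 1.41·0.764) = 310 - 1.41·234.
So N1* = -19.9/-0.0772 = 258, and then N2* = 234 - 0.764·258 = 36.8.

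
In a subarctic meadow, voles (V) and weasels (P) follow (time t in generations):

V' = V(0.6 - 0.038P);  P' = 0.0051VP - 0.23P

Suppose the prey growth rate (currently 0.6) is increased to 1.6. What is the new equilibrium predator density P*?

At the interior fixed point, setting dV/dt = 0 with V > 0 fixes P* = (prey growth rate)/(VP coefficient) — independent of the other coefficients.
With the change, P* = 1.6/0.038 = 42.1; it rises from 15.8.

P* ≈ 42.1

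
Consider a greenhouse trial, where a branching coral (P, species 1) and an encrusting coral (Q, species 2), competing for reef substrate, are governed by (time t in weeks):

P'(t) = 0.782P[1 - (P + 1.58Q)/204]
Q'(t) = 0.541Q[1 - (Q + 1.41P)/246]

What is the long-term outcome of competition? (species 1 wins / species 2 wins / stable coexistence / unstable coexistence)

Compare the nullcline intercepts: K1/α12 = 204/1.58 = 129 < K2 = 246; K2/α21 = 246/1.41 = 174 < K1 = 204.
Since both are reversed, neither can invade when rare; the interior point is a saddle.

unstable coexistence (outcome depends on initial conditions)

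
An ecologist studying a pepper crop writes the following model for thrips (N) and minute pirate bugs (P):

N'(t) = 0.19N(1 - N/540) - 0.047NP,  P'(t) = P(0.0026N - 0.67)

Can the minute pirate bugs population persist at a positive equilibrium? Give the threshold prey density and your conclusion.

The predator equation gives dP/dt > 0 only when N > 0.67/0.0026 = 258.
Without the predator, N → K = 540. Since 540 > 258, the predator can invade and persist.

Threshold N = 258; K > 258, so yes, the predator persists.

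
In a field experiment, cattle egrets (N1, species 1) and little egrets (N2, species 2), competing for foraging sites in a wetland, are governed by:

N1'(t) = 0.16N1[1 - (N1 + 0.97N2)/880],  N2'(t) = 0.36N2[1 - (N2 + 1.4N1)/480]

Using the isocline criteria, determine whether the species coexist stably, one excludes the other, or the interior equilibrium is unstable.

species 1 excludes species 2

Compare the nullcline intercepts: K1/α12 = 880/0.97 = 907 > K2 = 480; K2/α21 = 480/1.4 = 343 < K1 = 880.
Since the inequalities point opposite ways, species 1 can invade but species 2 cannot.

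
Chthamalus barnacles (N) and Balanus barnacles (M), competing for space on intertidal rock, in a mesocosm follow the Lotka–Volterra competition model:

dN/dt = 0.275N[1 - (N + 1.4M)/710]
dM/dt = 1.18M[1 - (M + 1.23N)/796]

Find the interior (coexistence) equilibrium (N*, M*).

N* ≈ 560, M* ≈ 107

Setting both brackets to zero gives the nullclines N + 1.4M = 710 and 1.23N + M = 796.
Substituting M = 796 - 1.23N into the first: N(1 - 1.4·1.23) = 710 - 1.4·796.
So N* = -404/-0.722 = 560, and then M* = 796 - 1.23·560 = 107.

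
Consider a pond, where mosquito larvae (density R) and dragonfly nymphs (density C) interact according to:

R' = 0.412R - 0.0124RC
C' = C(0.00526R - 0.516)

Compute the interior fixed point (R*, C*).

R* ≈ 98.1, C* ≈ 33.2

Set dC/dt = 0 with C > 0: 0.00526R - 0.516 = 0, so R* = 0.516/0.00526 = 98.1.
Set dR/dt = 0 with R > 0: 0.412 - 0.0124C = 0, so C* = 0.412/0.0124 = 33.2.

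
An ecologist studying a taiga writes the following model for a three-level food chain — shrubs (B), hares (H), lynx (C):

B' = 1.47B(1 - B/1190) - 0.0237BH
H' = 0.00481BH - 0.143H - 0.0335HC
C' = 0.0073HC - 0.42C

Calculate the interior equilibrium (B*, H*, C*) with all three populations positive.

B* ≈ 86.2, H* ≈ 57.5, C* ≈ 8.1

From dC/dt = 0: 0.0073H* = 0.42, so H* = 57.5.
From dB/dt = 0: 1.47(1 - B*/1190) = 0.0237·57.5, giving B* = 1190·(1 - 0.928) = 86.2.
From dH/dt = 0: 0.00481·86.2 - 0.143 = 0.0335C*, so C* = 0.271/0.0335 = 8.1.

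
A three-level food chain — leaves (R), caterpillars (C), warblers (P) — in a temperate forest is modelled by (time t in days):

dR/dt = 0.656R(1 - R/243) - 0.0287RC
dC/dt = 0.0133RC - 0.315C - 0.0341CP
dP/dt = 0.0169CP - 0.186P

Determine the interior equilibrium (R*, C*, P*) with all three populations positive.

From dP/dt = 0: 0.0169C* = 0.186, so C* = 11.
From dR/dt = 0: 0.656(1 - R*/243) = 0.0287·11, giving R* = 243·(1 - 0.482) = 126.
From dC/dt = 0: 0.0133·126 - 0.315 = 0.0341P*, so P* = 1.36/0.0341 = 39.9.

R* ≈ 126, C* ≈ 11, P* ≈ 39.9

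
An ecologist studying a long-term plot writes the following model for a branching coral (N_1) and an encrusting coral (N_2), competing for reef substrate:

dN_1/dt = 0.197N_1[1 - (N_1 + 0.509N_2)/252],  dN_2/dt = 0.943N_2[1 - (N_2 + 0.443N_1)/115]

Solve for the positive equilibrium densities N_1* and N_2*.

N_1* ≈ 250, N_2* ≈ 4.34

Setting both brackets to zero gives the nullclines N_1 + 0.509N_2 = 252 and 0.443N_1 + N_2 = 115.
Substituting N_2 = 115 - 0.443N_1 into the first: N_1(1 - 0.509·0.443) = 252 - 0.509·115.
So N_1* = 193/0.775 = 250, and then N_2* = 115 - 0.443·250 = 4.34.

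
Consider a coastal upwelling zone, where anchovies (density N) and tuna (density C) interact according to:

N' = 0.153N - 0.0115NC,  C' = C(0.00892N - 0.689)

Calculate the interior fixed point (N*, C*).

Set dC/dt = 0 with C > 0: 0.00892N - 0.689 = 0, so N* = 0.689/0.00892 = 77.2.
Set dN/dt = 0 with N > 0: 0.153 - 0.0115C = 0, so C* = 0.153/0.0115 = 13.3.

N* ≈ 77.2, C* ≈ 13.3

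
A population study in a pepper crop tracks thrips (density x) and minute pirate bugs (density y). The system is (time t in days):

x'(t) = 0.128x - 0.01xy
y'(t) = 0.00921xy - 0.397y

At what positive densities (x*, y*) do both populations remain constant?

x* ≈ 43.1, y* ≈ 12.8

Set dy/dt = 0 with y > 0: 0.00921x - 0.397 = 0, so x* = 0.397/0.00921 = 43.1.
Set dx/dt = 0 with x > 0: 0.128 - 0.01y = 0, so y* = 0.128/0.01 = 12.8.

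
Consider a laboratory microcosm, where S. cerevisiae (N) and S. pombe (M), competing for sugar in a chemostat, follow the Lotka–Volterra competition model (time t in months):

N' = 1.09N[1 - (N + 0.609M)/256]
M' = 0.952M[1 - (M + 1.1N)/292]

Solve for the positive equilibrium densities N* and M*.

Setting both brackets to zero gives the nullclines N + 0.609M = 256 and 1.1N + M = 292.
Substituting M = 292 - 1.1N into the first: N(1 - 0.609·1.1) = 256 - 0.609·292.
So N* = 78.2/0.33 = 237, and then M* = 292 - 1.1·237 = 31.5.

N* ≈ 237, M* ≈ 31.5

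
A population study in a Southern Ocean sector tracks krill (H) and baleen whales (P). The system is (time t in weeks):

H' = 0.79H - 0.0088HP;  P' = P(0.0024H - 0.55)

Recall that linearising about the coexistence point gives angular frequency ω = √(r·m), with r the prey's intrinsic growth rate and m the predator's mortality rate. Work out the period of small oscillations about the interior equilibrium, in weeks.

Here r = 0.79 and m = 0.55, so r·m = 0.435.
ω = √0.435 = 0.659 per week, hence T = 2π/ω ≈ 9.53 weeks.

T ≈ 9.53 weeks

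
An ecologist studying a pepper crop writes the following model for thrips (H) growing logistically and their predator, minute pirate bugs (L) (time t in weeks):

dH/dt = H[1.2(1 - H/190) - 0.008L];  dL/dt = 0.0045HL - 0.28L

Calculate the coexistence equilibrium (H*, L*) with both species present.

From dL/dt = 0 with L > 0: 0.0045H* = 0.28, so H* = 62.2.
Substitute into dH/dt = 0: 1.2(1 - 62.2/190) = 0.008L*.
The bracket is 0.673, giving L* = 0.807/0.008 = 101.

H* ≈ 62.2, L* ≈ 101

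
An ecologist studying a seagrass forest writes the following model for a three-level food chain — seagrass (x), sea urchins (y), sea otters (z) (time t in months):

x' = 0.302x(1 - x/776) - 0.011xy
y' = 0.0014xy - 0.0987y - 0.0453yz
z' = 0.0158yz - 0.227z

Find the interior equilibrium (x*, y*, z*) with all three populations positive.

x* ≈ 370, y* ≈ 14.4, z* ≈ 9.25

From dz/dt = 0: 0.0158y* = 0.227, so y* = 14.4.
From dx/dt = 0: 0.302(1 - x*/776) = 0.011·14.4, giving x* = 776·(1 - 0.523) = 370.
From dy/dt = 0: 0.0014·370 - 0.0987 = 0.0453z*, so z* = 0.419/0.0453 = 9.25.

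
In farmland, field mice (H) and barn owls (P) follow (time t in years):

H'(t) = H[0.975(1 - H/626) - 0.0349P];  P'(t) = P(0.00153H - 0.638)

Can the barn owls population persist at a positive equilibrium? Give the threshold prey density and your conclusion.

Threshold H = 417; K > 417, so yes, the predator persists.

The predator equation gives dP/dt > 0 only when H > 0.638/0.00153 = 417.
Without the predator, H → K = 626. Since 626 > 417, the predator can invade and persist.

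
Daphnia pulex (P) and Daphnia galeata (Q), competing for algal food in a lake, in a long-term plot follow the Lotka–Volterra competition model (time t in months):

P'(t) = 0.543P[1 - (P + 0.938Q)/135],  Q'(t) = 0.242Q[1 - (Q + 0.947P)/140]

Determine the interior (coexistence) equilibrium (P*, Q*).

P* ≈ 32.9, Q* ≈ 109

Setting both brackets to zero gives the nullclines P + 0.938Q = 135 and 0.947P + Q = 140.
Substituting Q = 140 - 0.947P into the first: P(1 - 0.938·0.947) = 135 - 0.938·140.
So P* = 3.68/0.112 = 32.9, and then Q* = 140 - 0.947·32.9 = 109.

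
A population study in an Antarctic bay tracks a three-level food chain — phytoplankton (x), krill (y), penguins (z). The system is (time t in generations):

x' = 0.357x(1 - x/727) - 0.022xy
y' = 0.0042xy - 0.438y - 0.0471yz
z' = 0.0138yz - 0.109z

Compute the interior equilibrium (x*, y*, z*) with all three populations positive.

From dz/dt = 0: 0.0138y* = 0.109, so y* = 7.9.
From dx/dt = 0: 0.357(1 - x*/727) = 0.022·7.9, giving x* = 727·(1 - 0.487) = 373.
From dy/dt = 0: 0.0042·373 - 0.438 = 0.0471z*, so z* = 1.13/0.0471 = 24.

x* ≈ 373, y* ≈ 7.9, z* ≈ 24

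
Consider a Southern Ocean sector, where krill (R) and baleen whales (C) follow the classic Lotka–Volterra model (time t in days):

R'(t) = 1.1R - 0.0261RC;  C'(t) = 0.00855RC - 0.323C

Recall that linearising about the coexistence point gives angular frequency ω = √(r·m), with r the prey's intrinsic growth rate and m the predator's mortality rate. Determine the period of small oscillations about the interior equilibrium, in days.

Here r = 1.1 and m = 0.323, so r·m = 0.355.
ω = √0.355 = 0.596 per day, hence T = 2π/ω ≈ 10.5 days.

T ≈ 10.5 days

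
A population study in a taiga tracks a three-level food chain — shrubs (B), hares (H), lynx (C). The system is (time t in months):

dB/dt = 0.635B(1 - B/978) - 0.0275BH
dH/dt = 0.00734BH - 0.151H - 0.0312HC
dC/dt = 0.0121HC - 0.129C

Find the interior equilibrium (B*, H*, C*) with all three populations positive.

B* ≈ 526, H* ≈ 10.7, C* ≈ 119

From dC/dt = 0: 0.0121H* = 0.129, so H* = 10.7.
From dB/dt = 0: 0.635(1 - B*/978) = 0.0275·10.7, giving B* = 978·(1 - 0.462) = 526.
From dH/dt = 0: 0.00734·526 - 0.151 = 0.0312C*, so C* = 3.71/0.0312 = 119.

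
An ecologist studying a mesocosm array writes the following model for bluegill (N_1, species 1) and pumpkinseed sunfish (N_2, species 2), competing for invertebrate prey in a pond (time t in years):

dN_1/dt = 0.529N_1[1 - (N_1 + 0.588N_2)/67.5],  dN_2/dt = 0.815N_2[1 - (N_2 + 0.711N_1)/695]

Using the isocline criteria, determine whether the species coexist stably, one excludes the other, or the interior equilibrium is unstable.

Compare the nullcline intercepts: K1/α12 = 67.5/0.588 = 115 < K2 = 695; K2/α21 = 695/0.711 = 977 > K1 = 67.5.
Since the inequalities point opposite ways, species 2 can invade but species 1 cannot.

species 2 excludes species 1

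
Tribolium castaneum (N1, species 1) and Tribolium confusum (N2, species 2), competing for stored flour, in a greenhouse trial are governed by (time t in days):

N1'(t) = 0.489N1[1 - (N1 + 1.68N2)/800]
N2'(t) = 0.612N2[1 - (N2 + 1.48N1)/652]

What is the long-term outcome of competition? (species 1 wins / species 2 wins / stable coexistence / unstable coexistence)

Compare the nullcline intercepts: K1/α12 = 800/1.68 = 476 < K2 = 652; K2/α21 = 652/1.48 = 441 < K1 = 800.
Since both are reversed, neither can invade when rare; the interior point is a saddle.

unstable coexistence (outcome depends on initial conditions)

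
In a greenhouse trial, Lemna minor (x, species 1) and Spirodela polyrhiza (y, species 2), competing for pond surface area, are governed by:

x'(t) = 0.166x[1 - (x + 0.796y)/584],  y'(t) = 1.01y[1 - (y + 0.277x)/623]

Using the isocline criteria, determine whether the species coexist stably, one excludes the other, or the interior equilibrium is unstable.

Compare the nullcline intercepts: K1/α12 = 584/0.796 = 734 > K2 = 623; K2/α21 = 623/0.277 = 2250 > K1 = 584.
Since both inequalities hold, each species can invade when rare, so the interior equilibrium is stable.

stable coexistence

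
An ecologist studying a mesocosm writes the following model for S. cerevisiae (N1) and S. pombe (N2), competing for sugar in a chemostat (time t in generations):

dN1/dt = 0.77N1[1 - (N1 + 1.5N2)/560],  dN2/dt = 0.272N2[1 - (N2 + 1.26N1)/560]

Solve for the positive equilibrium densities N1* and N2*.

N1* ≈ 315, N2* ≈ 164

Setting both brackets to zero gives the nullclines N1 + 1.5N2 = 560 and 1.26N1 + N2 = 560.
Substituting N2 = 560 - 1.26N1 into the first: N1(1 - 1.5·1.26) = 560 - 1.5·560.
So N1* = -280/-0.89 = 315, and then N2* = 560 - 1.26·315 = 164.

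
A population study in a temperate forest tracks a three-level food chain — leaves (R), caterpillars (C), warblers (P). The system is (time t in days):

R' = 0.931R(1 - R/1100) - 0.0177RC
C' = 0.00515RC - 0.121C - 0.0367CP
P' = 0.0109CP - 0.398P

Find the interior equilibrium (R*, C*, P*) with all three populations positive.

From dP/dt = 0: 0.0109C* = 0.398, so C* = 36.5.
From dR/dt = 0: 0.931(1 - R*/1100) = 0.0177·36.5, giving R* = 1100·(1 - 0.694) = 336.
From dC/dt = 0: 0.00515·336 - 0.121 = 0.0367P*, so P* = 1.61/0.0367 = 43.9.

R* ≈ 336, C* ≈ 36.5, P* ≈ 43.9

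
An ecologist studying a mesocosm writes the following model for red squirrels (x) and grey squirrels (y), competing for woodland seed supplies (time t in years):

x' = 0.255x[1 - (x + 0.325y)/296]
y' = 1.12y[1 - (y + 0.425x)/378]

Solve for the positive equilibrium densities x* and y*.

Setting both brackets to zero gives the nullclines x + 0.325y = 296 and 0.425x + y = 378.
Substituting y = 378 - 0.425x into the first: x(1 - 0.325·0.425) = 296 - 0.325·378.
So x* = 173/0.862 = 201, and then y* = 378 - 0.425·201 = 293.

x* ≈ 201, y* ≈ 293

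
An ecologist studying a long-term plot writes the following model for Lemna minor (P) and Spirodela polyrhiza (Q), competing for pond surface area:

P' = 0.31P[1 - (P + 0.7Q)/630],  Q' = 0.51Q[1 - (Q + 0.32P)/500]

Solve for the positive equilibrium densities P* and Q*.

P* ≈ 361, Q* ≈ 385

Setting both brackets to zero gives the nullclines P + 0.7Q = 630 and 0.32P + Q = 500.
Substituting Q = 500 - 0.32P into the first: P(1 - 0.7·0.32) = 630 - 0.7·500.
So P* = 280/0.776 = 361, and then Q* = 500 - 0.32·361 = 385.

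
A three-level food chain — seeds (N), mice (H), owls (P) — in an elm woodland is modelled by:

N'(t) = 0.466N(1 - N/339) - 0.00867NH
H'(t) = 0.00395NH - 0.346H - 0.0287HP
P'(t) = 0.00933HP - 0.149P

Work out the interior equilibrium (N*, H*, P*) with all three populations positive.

N* ≈ 238, H* ≈ 16, P* ≈ 20.7

From dP/dt = 0: 0.00933H* = 0.149, so H* = 16.
From dN/dt = 0: 0.466(1 - N*/339) = 0.00867·16, giving N* = 339·(1 - 0.297) = 238.
From dH/dt = 0: 0.00395·238 - 0.346 = 0.0287P*, so P* = 0.595/0.0287 = 20.7.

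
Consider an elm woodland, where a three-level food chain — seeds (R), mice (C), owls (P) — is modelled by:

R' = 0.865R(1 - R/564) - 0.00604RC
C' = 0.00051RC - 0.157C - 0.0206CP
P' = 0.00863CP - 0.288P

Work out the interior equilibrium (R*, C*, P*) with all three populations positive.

From dP/dt = 0: 0.00863C* = 0.288, so C* = 33.4.
From dR/dt = 0: 0.865(1 - R*/564) = 0.00604·33.4, giving R* = 564·(1 - 0.233) = 433.
From dC/dt = 0: 0.00051·433 - 0.157 = 0.0206P*, so P* = 0.0636/0.0206 = 3.09.

R* ≈ 433, C* ≈ 33.4, P* ≈ 3.09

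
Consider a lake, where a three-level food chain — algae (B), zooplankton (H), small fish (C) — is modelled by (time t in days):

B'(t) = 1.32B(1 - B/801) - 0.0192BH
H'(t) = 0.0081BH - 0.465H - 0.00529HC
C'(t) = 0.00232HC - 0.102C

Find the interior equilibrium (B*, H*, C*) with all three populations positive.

B* ≈ 289, H* ≈ 44, C* ≈ 354

From dC/dt = 0: 0.00232H* = 0.102, so H* = 44.
From dB/dt = 0: 1.32(1 - B*/801) = 0.0192·44, giving B* = 801·(1 - 0.639) = 289.
From dH/dt = 0: 0.0081·289 - 0.465 = 0.00529C*, so C* = 1.87/0.00529 = 354.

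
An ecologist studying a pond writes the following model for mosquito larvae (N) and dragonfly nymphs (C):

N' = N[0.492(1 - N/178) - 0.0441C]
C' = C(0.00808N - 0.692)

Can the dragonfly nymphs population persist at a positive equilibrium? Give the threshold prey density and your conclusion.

Threshold N = 85.6; K > 85.6, so yes, the predator persists.

The predator equation gives dC/dt > 0 only when N > 0.692/0.00808 = 85.6.
Without the predator, N → K = 178. Since 178 > 85.6, the predator can invade and persist.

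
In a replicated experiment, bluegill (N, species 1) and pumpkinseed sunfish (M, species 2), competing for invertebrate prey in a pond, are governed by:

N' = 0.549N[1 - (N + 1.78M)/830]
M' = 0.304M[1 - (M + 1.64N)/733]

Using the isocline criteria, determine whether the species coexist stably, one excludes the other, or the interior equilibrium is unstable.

Compare the nullcline intercepts: K1/α12 = 830/1.78 = 466 < K2 = 733; K2/α21 = 733/1.64 = 447 < K1 = 830.
Since both are reversed, neither can invade when rare; the interior point is a saddle.

unstable coexistence (outcome depends on initial conditions)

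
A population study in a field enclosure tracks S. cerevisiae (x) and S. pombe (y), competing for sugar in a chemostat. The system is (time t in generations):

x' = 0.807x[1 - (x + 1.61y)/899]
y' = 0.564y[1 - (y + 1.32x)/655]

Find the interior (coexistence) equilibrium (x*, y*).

x* ≈ 138, y* ≈ 473

Setting both brackets to zero gives the nullclines x + 1.61y = 899 and 1.32x + y = 655.
Substituting y = 655 - 1.32x into the first: x(1 - 1.61·1.32) = 899 - 1.61·655.
So x* = -156/-1.13 = 138, and then y* = 655 - 1.32·138 = 473.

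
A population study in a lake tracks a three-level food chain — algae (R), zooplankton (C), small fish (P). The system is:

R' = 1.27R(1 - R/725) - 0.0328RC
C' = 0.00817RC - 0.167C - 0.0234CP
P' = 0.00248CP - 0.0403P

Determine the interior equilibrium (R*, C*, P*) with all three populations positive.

R* ≈ 421, C* ≈ 16.2, P* ≈ 140

From dP/dt = 0: 0.00248C* = 0.0403, so C* = 16.2.
From dR/dt = 0: 1.27(1 - R*/725) = 0.0328·16.2, giving R* = 725·(1 - 0.42) = 421.
From dC/dt = 0: 0.00817·421 - 0.167 = 0.0234P*, so P* = 3.27/0.0234 = 140.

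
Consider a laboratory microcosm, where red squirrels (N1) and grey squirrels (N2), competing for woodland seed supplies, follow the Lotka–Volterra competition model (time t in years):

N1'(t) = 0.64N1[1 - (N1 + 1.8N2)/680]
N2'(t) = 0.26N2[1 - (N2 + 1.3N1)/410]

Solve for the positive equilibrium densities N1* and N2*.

Setting both brackets to zero gives the nullclines N1 + 1.8N2 = 680 and 1.3N1 + N2 = 410.
Substituting N2 = 410 - 1.3N1 into the first: N1(1 - 1.8·1.3) = 680 - 1.8·410.
So N1* = -58/-1.34 = 43.3, and then N2* = 410 - 1.3·43.3 = 354.

N1* ≈ 43.3, N2* ≈ 354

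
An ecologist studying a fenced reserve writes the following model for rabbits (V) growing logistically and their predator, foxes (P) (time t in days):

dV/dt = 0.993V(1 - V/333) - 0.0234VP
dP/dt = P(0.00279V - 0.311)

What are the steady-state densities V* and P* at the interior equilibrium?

From dP/dt = 0 with P > 0: 0.00279V* = 0.311, so V* = 111.
Substitute into dV/dt = 0: 0.993(1 - 111/333) = 0.0234P*.
The bracket is 0.665, giving P* = 0.661/0.0234 = 28.2.

V* ≈ 111, P* ≈ 28.2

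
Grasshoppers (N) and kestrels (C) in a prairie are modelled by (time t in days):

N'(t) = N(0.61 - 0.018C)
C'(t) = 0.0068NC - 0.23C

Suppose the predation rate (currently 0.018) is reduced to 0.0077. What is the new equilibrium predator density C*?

C* ≈ 79.2

At the interior fixed point, setting dN/dt = 0 with N > 0 fixes C* = (prey growth rate)/(NC coefficient) — independent of the other coefficients.
With the change, C* = 0.61/0.0077 = 79.2; it rises from 33.9.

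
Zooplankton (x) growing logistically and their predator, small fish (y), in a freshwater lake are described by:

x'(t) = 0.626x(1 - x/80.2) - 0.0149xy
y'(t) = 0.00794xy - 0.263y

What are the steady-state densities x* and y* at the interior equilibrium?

From dy/dt = 0 with y > 0: 0.00794x* = 0.263, so x* = 33.1.
Substitute into dx/dt = 0: 0.626(1 - 33.1/80.2) = 0.0149y*.
The bracket is 0.587, giving y* = 0.367/0.0149 = 24.7.

x* ≈ 33.1, y* ≈ 24.7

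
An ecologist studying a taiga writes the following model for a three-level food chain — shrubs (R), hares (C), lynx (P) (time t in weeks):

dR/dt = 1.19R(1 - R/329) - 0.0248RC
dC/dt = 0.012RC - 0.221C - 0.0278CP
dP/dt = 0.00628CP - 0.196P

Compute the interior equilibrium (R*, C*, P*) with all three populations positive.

R* ≈ 115, C* ≈ 31.2, P* ≈ 41.7

From dP/dt = 0: 0.00628C* = 0.196, so C* = 31.2.
From dR/dt = 0: 1.19(1 - R*/329) = 0.0248·31.2, giving R* = 329·(1 - 0.65) = 115.
From dC/dt = 0: 0.012·115 - 0.221 = 0.0278P*, so P* = 1.16/0.0278 = 41.7.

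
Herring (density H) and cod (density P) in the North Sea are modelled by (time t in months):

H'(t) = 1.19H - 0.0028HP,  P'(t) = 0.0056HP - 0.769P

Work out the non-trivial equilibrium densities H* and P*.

Set dP/dt = 0 with P > 0: 0.0056H - 0.769 = 0, so H* = 0.769/0.0056 = 137.
Set dH/dt = 0 with H > 0: 1.19 - 0.0028P = 0, so P* = 1.19/0.0028 = 425.

H* ≈ 137, P* ≈ 425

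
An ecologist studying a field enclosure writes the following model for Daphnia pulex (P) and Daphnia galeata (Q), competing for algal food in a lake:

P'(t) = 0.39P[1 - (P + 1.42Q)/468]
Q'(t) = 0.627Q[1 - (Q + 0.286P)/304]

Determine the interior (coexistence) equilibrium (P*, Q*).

P* ≈ 61.2, Q* ≈ 287

Setting both brackets to zero gives the nullclines P + 1.42Q = 468 and 0.286P + Q = 304.
Substituting Q = 304 - 0.286P into the first: P(1 - 1.42·0.286) = 468 - 1.42·304.
So P* = 36.3/0.594 = 61.2, and then Q* = 304 - 0.286·61.2 = 287.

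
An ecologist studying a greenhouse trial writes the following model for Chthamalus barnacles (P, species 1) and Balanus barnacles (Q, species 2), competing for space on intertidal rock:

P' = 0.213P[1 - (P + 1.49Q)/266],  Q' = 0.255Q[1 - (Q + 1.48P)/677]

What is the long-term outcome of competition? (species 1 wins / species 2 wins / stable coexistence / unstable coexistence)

Compare the nullcline intercepts: K1/α12 = 266/1.49 = 179 < K2 = 677; K2/α21 = 677/1.48 = 457 > K1 = 266.
Since the inequalities point opposite ways, species 2 can invade but species 1 cannot.

species 2 excludes species 1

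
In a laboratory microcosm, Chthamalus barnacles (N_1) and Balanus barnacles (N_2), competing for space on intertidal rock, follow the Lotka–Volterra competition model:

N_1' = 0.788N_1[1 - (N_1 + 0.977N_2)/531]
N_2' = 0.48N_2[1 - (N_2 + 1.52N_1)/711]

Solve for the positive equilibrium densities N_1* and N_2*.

N_1* ≈ 337, N_2* ≈ 198

Setting both brackets to zero gives the nullclines N_1 + 0.977N_2 = 531 and 1.52N_1 + N_2 = 711.
Substituting N_2 = 711 - 1.52N_1 into the first: N_1(1 - 0.977·1.52) = 531 - 0.977·711.
So N_1* = -164/-0.485 = 337, and then N_2* = 711 - 1.52·337 = 198.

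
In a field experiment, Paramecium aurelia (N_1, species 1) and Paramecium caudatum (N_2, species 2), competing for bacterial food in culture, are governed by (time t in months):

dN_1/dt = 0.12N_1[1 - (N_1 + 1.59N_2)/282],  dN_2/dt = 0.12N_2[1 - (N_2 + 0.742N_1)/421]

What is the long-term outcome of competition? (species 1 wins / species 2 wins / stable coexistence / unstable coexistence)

species 2 excludes species 1

Compare the nullcline intercepts: K1/α12 = 282/1.59 = 177 < K2 = 421; K2/α21 = 421/0.742 = 567 > K1 = 282.
Since the inequalities point opposite ways, species 2 can invade but species 1 cannot.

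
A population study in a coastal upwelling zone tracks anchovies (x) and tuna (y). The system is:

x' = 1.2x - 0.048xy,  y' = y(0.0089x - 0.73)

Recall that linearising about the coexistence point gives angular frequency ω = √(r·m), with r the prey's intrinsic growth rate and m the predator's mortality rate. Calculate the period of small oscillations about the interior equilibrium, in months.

T ≈ 6.71 months

Here r = 1.2 and m = 0.73, so r·m = 0.876.
ω = √0.876 = 0.936 per month, hence T = 2π/ω ≈ 6.71 months.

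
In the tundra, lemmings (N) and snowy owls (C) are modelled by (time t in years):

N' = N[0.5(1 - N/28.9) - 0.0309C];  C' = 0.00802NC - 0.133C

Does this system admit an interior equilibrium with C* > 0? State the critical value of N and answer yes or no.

Threshold N = 16.6; K > 16.6, so yes, the predator persists.

The predator equation gives dC/dt > 0 only when N > 0.133/0.00802 = 16.6.
Without the predator, N → K = 28.9. Since 28.9 > 16.6, the predator can invade and persist.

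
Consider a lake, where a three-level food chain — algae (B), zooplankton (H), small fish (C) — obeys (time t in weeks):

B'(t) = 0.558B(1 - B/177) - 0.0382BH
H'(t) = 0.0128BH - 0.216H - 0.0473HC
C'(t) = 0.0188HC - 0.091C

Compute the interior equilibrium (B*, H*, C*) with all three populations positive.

From dC/dt = 0: 0.0188H* = 0.091, so H* = 4.84.
From dB/dt = 0: 0.558(1 - B*/177) = 0.0382·4.84, giving B* = 177·(1 - 0.331) = 118.
From dH/dt = 0: 0.0128·118 - 0.216 = 0.0473C*, so C* = 1.3/0.0473 = 27.5.

B* ≈ 118, H* ≈ 4.84, C* ≈ 27.5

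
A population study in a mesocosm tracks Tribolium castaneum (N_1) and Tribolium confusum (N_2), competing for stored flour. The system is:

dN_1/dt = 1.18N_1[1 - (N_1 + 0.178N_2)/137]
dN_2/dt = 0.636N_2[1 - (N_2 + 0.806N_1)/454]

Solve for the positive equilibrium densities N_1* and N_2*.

Setting both brackets to zero gives the nullclines N_1 + 0.178N_2 = 137 and 0.806N_1 + N_2 = 454.
Substituting N_2 = 454 - 0.806N_1 into the first: N_1(1 - 0.178·0.806) = 137 - 0.178·454.
So N_1* = 56.2/0.857 = 65.6, and then N_2* = 454 - 0.806·65.6 = 401.

N_1* ≈ 65.6, N_2* ≈ 401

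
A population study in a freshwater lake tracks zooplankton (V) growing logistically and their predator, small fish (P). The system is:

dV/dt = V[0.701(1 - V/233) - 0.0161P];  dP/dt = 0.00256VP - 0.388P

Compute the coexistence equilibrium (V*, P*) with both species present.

From dP/dt = 0 with P > 0: 0.00256V* = 0.388, so V* = 152.
Substitute into dV/dt = 0: 0.701(1 - 152/233) = 0.0161P*.
The bracket is 0.35, giving P* = 0.245/0.0161 = 15.2.

V* ≈ 152, P* ≈ 15.2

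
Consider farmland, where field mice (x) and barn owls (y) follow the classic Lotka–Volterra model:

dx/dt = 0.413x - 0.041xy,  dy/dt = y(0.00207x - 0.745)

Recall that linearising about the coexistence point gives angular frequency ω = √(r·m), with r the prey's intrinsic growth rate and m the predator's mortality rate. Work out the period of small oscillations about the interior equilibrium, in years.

Here r = 0.413 and m = 0.745, so r·m = 0.308.
ω = √0.308 = 0.555 per year, hence T = 2π/ω ≈ 11.3 years.

T ≈ 11.3 years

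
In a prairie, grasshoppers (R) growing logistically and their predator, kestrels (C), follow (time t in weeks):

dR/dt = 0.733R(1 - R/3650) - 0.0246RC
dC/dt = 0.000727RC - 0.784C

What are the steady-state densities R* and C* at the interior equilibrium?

From dC/dt = 0 with C > 0: 0.000727R* = 0.784, so R* = 1080.
Substitute into dR/dt = 0: 0.733(1 - 1080/3650) = 0.0246C*.
The bracket is 0.705, giving C* = 0.516/0.0246 = 21.

R* ≈ 1080, C* ≈ 21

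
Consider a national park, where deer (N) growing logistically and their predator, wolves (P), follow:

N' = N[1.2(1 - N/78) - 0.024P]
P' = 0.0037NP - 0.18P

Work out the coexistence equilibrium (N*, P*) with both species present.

N* ≈ 48.6, P* ≈ 18.8

From dP/dt = 0 with P > 0: 0.0037N* = 0.18, so N* = 48.6.
Substitute into dN/dt = 0: 1.2(1 - 48.6/78) = 0.024P*.
The bracket is 0.376, giving P* = 0.452/0.024 = 18.8.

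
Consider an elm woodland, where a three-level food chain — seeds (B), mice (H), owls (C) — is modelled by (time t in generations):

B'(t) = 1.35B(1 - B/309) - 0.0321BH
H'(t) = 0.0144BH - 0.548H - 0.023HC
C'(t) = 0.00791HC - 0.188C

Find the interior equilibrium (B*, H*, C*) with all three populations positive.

B* ≈ 134, H* ≈ 23.8, C* ≈ 60.3

From dC/dt = 0: 0.00791H* = 0.188, so H* = 23.8.
From dB/dt = 0: 1.35(1 - B*/309) = 0.0321·23.8, giving B* = 309·(1 - 0.565) = 134.
From dH/dt = 0: 0.0144·134 - 0.548 = 0.023C*, so C* = 1.39/0.023 = 60.3.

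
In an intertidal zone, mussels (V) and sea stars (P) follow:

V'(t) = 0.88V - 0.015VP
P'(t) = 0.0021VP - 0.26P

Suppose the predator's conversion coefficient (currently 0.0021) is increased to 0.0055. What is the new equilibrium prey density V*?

At the interior fixed point, setting dP/dt = 0 with P > 0 fixes V* = (predator death rate)/(VP coefficient) — independent of the other coefficients.
With the change, V* = 0.26/0.0055 = 47.3; it falls from 124.

V* ≈ 47.3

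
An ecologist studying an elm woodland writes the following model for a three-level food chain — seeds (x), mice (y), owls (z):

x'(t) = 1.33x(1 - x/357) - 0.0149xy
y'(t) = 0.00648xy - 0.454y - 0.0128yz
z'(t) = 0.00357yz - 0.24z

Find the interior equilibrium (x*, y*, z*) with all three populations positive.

From dz/dt = 0: 0.00357y* = 0.24, so y* = 67.2.
From dx/dt = 0: 1.33(1 - x*/357) = 0.0149·67.2, giving x* = 357·(1 - 0.753) = 88.1.
From dy/dt = 0: 0.00648·88.1 - 0.454 = 0.0128z*, so z* = 0.117/0.0128 = 9.15.

x* ≈ 88.1, y* ≈ 67.2, z* ≈ 9.15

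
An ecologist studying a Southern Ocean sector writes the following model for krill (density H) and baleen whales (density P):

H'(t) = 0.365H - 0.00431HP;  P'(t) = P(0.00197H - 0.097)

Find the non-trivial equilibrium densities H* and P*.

Set dP/dt = 0 with P > 0: 0.00197H - 0.097 = 0, so H* = 0.097/0.00197 = 49.2.
Set dH/dt = 0 with H > 0: 0.365 - 0.00431P = 0, so P* = 0.365/0.00431 = 84.7.

H* ≈ 49.2, P* ≈ 84.7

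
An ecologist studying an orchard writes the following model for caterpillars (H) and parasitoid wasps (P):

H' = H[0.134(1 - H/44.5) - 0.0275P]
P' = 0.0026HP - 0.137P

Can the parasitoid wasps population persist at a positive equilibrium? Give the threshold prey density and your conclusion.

Threshold H = 52.7; K < 52.7, so no, the predator goes extinct.

The predator equation gives dP/dt > 0 only when H > 0.137/0.0026 = 52.7.
Without the predator, H → K = 44.5. Since 44.5 < 52.7, the predator cannot invade.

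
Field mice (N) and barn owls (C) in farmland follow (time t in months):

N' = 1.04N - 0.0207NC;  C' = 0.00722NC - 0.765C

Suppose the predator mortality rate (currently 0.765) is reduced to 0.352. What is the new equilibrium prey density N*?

At the interior fixed point, setting dC/dt = 0 with C > 0 fixes N* = (predator death rate)/(NC coefficient) — independent of the other coefficients.
With the change, N* = 0.352/0.00722 = 48.8; it falls from 106.

N* ≈ 48.8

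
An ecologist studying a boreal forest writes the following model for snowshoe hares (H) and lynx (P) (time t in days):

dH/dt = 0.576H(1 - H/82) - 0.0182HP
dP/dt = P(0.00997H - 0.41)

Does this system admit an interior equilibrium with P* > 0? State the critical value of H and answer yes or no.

The predator equation gives dP/dt > 0 only when H > 0.41/0.00997 = 41.1.
Without the predator, H → K = 82. Since 82 > 41.1, the predator can invade and persist.

Threshold H = 41.1; K > 41.1, so yes, the predator persists.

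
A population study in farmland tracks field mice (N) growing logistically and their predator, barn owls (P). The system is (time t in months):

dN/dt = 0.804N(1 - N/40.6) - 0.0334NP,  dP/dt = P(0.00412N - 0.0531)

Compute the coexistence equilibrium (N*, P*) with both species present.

From dP/dt = 0 with P > 0: 0.00412N* = 0.0531, so N* = 12.9.
Substitute into dN/dt = 0: 0.804(1 - 12.9/40.6) = 0.0334P*.
The bracket is 0.683, giving P* = 0.549/0.0334 = 16.4.

N* ≈ 12.9, P* ≈ 16.4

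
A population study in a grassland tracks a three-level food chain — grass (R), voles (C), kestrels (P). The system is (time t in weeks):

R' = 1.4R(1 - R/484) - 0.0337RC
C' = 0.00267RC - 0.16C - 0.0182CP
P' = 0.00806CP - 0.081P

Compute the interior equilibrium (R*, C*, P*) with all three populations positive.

R* ≈ 367, C* ≈ 10, P* ≈ 45

From dP/dt = 0: 0.00806C* = 0.081, so C* = 10.
From dR/dt = 0: 1.4(1 - R*/484) = 0.0337·10, giving R* = 484·(1 - 0.242) = 367.
From dC/dt = 0: 0.00267·367 - 0.16 = 0.0182P*, so P* = 0.82/0.0182 = 45.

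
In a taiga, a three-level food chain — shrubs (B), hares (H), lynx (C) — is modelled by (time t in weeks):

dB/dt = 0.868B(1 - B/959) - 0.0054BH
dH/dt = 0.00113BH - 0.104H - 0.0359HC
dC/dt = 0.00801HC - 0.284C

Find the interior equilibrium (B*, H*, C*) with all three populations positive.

From dC/dt = 0: 0.00801H* = 0.284, so H* = 35.5.
From dB/dt = 0: 0.868(1 - B*/959) = 0.0054·35.5, giving B* = 959·(1 - 0.221) = 747.
From dH/dt = 0: 0.00113·747 - 0.104 = 0.0359C*, so C* = 0.741/0.0359 = 20.6.

B* ≈ 747, H* ≈ 35.5, C* ≈ 20.6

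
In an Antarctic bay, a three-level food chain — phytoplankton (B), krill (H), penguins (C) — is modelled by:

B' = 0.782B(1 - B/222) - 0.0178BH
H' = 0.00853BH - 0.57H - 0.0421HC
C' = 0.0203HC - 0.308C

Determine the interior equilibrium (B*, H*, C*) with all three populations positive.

From dC/dt = 0: 0.0203H* = 0.308, so H* = 15.2.
From dB/dt = 0: 0.782(1 - B*/222) = 0.0178·15.2, giving B* = 222·(1 - 0.345) = 145.
From dH/dt = 0: 0.00853·145 - 0.57 = 0.0421C*, so C* = 0.67/0.0421 = 15.9.

B* ≈ 145, H* ≈ 15.2, C* ≈ 15.9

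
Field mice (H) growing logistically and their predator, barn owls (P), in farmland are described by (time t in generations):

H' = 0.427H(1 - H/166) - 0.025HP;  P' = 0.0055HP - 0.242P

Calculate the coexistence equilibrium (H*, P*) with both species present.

From dP/dt = 0 with P > 0: 0.0055H* = 0.242, so H* = 44.
Substitute into dH/dt = 0: 0.427(1 - 44/166) = 0.025P*.
The bracket is 0.735, giving P* = 0.314/0.025 = 12.6.

H* ≈ 44, P* ≈ 12.6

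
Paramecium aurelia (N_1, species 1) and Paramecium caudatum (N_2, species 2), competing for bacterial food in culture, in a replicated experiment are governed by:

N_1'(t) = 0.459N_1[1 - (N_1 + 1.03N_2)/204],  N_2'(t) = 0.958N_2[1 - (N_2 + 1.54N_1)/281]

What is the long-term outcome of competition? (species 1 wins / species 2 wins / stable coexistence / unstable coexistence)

Compare the nullcline intercepts: K1/α12 = 204/1.03 = 198 < K2 = 281; K2/α21 = 281/1.54 = 182 < K1 = 204.
Since both are reversed, neither can invade when rare; the interior point is a saddle.

unstable coexistence (outcome depends on initial conditions)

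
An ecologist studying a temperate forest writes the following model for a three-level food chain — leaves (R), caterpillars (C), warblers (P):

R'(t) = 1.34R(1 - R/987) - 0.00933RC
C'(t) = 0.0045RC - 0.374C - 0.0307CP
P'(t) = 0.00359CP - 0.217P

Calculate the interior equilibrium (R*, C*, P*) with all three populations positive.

R* ≈ 572, C* ≈ 60.4, P* ≈ 71.6

From dP/dt = 0: 0.00359C* = 0.217, so C* = 60.4.
From dR/dt = 0: 1.34(1 - R*/987) = 0.00933·60.4, giving R* = 987·(1 - 0.421) = 572.
From dC/dt = 0: 0.0045·572 - 0.374 = 0.0307P*, so P* = 2.2/0.0307 = 71.6.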